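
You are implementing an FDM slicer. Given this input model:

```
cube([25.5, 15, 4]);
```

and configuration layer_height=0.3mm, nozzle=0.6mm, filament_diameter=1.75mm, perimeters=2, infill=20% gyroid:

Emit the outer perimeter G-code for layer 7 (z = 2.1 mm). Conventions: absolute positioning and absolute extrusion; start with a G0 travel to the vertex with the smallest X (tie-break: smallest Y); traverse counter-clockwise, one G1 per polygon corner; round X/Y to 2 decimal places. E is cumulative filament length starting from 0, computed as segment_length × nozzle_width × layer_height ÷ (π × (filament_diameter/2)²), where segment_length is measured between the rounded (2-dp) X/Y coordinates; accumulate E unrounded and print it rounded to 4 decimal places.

At z = 2.1 mm: the cube (footprint 25.5×15) is included at this height. The outline is a single polygon with 4 vertices. Extrusion per mm of travel: 0.6 × 0.3 / (π × 0.875²) = 0.074835. Accumulating E over each segment gives final E = 6.0617.

G0 X0.00 Y0.00 Z2.10
G1 X25.50 Y0.00 E1.9083
G1 X25.50 Y15.00 E3.0308
G1 X0.00 Y15.00 E4.9391
G1 X0.00 Y0.00 E6.0617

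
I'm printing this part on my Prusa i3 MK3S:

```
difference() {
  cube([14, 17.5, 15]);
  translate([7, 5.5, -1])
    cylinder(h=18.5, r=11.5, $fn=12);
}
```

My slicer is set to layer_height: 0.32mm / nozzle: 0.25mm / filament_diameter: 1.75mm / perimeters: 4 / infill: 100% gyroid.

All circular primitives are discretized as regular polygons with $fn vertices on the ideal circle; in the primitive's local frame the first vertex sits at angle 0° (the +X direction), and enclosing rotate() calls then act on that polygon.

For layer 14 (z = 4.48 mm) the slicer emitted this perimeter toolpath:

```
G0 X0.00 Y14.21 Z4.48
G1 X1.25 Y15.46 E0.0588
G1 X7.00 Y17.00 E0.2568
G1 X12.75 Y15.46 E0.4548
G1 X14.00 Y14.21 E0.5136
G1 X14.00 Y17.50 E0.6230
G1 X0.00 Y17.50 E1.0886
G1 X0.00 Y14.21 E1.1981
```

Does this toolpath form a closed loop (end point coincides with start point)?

yes

Start point (G0): (0.00, 14.21). End point (last G1): the path returns to the start — closed.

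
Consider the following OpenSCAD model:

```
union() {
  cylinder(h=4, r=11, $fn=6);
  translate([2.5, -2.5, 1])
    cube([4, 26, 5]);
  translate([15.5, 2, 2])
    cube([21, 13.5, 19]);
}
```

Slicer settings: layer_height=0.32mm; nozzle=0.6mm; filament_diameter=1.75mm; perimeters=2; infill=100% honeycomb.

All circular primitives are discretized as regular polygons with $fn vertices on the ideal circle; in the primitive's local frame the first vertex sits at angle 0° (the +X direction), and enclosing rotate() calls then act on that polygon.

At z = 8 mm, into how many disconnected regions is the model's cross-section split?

At z = 8 mm: the cylinder is not intersected at this z (z outside [0, 4]); the cube at (2.5, -2.5) is not intersected at this z (z outside [1, 6]); the cube at (15.5, 2) (footprint 21×13.5) is included at this height; Merging all regions: only the 21×13.5 cube at (15.5, 2) is present, so the union is just that shape — 1 connected region. The result has 1 disconnected region.

1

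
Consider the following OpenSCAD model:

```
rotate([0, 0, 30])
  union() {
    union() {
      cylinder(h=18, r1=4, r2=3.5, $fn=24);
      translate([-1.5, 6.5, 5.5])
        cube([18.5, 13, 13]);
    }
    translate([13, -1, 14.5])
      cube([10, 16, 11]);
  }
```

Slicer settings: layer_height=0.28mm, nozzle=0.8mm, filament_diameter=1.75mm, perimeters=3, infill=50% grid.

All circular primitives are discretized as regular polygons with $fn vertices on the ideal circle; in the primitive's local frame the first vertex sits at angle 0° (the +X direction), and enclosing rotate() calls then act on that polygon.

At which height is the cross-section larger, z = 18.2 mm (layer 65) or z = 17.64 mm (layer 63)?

Layer 65 (z = 18.2): the cone is not intersected at this z (z outside [0, 18]); the cube at (-1.5, 6.5) is present — its section is the full 18.5×13 rectangle (area 240.50 mm²); Merging all regions: only the 18.5×13 cube at (-1.5, 6.5) is present, so the union is just that shape — area = 240.50 mm²; the 10×16 cube at (13, -1) contributes its full rectangle (area 160.00 mm²); Combining (union): the regions partially overlap — summed areas 400.50 mm² minus the doubly-counted overlap 34.00 mm² gives 366.50 mm² — area = 366.50 mm²; (whole slice rotated 30° about Z — lengths, areas and connectivity unchanged). So its area = 366.50 mm². Layer 63 (z = 17.64): the cone contributes a regular 24-gon of circumradius 3.510 (interpolated between r1=4 and r2=3.5 at t=0.980) (area = (24/2)·3.510²·sin(360°/24) = 38.26 mm²); the 18.5×13 cube at (-1.5, 6.5) contributes its full rectangle (area 240.50 mm²); Taking the union: the 2 present regions are separate (no shared area or edge), so areas and boundary lengths simply add and each stays a separate island — area = 278.76 mm²; the cube at (13, -1) (footprint 10×16) is included at this height (area 160.00 mm²); Merging all regions: the regions partially overlap — summed areas 438.76 mm² minus the doubly-counted overlap 34.00 mm² gives 404.76 mm² — area = 404.76 mm²; (rotated 30° about Z; rotation is an isometry so areas/perimeters/island counts are preserved). So its area = 404.76 mm². Layer 63 is larger (404.76 vs 366.50 mm²).

layer 63 (z = 17.64 mm)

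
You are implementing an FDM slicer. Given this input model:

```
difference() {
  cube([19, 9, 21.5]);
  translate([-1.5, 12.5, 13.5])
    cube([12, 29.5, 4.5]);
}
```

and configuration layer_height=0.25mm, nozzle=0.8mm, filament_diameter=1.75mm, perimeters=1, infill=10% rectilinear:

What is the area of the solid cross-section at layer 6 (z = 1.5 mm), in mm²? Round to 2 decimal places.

171.00 mm²

At z = 1.5 mm: the 19×9 cube contributes its full rectangle (area 171.00 mm²); the cube at (-1.5, 12.5) is not intersected at this z (z outside [13.5, 18]); Subtracting the remaining from the first: none of the subtracted shapes is present at this height, so the 19×9 cube is unchanged — area = 171.00 mm². Overall, the cross-section is a single solid region. Net area = 171.00 mm².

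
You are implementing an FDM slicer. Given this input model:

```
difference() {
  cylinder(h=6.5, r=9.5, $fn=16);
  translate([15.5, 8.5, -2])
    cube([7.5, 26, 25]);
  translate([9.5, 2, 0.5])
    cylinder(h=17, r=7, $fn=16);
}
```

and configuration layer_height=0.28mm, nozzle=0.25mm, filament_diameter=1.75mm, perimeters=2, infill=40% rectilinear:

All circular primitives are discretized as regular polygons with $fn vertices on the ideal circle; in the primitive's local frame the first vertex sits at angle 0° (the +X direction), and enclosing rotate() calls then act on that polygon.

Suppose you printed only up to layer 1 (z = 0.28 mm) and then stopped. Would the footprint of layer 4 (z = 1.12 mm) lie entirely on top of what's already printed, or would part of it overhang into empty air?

entirely on top

Compare the two slices. At z = 0.28: the r=9.5 cylinder contributes a regular 16-gon of circumradius 9.5 (area = (16/2)·9.500²·sin(360°/16) = 276.30 mm²); the cube at (15.5, 8.5) (footprint 7.5×26) is included at this height (area 195.00 mm²); the cylinder at (9.5, 2) is absent (z outside [0.5, 17.5]); Taking the first minus the rest: starting from the r=9.5 cylinder (276.30 mm²), the 7.5×26 cube at (15.5, 8.5) misses the remaining region (no effect) — area = 276.30 mm². At z = 1.12: the cylinder: section is a regular 16-gon, circumradius r=9.5 (area = (16/2)·9.500²·sin(360°/16) = 276.30 mm²); the 7.5×26 cube at (15.5, 8.5) contributes its full rectangle (area 195.00 mm²); the r=7 cylinder at (9.5, 2) contributes a regular 16-gon of circumradius 7 (area = (16/2)·7.000²·sin(360°/16) = 150.01 mm²); Taking the first minus the rest: starting from the r=9.5 cylinder (276.30 mm²), the 7.5×26 cube at (15.5, 8.5) misses the remaining region (no effect); the r=7 cylinder at (9.5, 2) partially overlaps it — only the 58.97 mm² overlap (of its 150.01 mm²) is removed, clipping the outline — area = 217.33 mm². Checking containment: the cross-section at z = 1.12 is a subset of the cross-section at z = 0.28.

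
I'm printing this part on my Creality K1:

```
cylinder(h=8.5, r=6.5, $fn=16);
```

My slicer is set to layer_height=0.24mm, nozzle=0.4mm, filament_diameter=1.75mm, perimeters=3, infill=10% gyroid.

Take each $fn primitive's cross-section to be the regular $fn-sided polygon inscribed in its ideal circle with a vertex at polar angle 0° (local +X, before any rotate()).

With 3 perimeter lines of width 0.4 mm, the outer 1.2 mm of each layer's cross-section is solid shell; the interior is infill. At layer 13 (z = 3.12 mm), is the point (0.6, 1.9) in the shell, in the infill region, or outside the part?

At z = 3.12 mm: the r=6.5 cylinder contributes a regular 16-gon of circumradius 6.5. Overall, the cross-section is a single solid region. The nearest boundary edge runs (2.49, 6.01)→(0.00, 6.50); distance from the point to it = 4.39 mm. The point is inside the cross-section and 4.39 mm from the nearest boundary — more than the 1.2 mm shell width (3 × 0.4), so it's in the infill interior.

infill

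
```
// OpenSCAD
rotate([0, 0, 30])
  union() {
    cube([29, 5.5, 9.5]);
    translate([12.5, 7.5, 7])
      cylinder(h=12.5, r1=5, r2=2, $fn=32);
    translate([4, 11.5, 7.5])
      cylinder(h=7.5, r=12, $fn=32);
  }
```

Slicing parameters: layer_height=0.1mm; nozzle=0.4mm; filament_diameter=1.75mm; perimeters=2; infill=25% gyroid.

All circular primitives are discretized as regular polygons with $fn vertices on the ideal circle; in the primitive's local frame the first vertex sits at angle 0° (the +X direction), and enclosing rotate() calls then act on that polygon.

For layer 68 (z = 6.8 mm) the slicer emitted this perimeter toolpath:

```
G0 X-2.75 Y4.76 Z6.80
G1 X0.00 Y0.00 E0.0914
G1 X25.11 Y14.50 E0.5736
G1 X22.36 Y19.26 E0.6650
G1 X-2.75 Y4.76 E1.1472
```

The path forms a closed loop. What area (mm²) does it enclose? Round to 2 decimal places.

159.40 mm²

Apply the shoelace formula to the sequence of (X, Y) vertices; enclosed area = 159.40 mm².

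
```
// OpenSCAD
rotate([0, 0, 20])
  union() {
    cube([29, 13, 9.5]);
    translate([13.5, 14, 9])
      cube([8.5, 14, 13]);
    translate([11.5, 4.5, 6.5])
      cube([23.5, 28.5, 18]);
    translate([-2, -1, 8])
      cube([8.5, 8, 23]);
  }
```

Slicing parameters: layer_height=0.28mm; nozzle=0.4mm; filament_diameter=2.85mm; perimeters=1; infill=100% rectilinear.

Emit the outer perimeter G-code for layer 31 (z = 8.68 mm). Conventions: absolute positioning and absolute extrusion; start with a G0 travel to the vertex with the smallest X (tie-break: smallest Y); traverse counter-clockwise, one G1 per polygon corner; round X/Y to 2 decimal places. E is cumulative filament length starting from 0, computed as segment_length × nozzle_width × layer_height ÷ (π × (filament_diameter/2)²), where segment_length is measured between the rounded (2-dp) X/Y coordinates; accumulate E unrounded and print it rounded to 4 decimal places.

At z = 8.68 mm: the 29×13 cube contributes its full rectangle; the cube at (13.5, 14) is not intersected at this z (z outside [9, 22]); the cube at (11.5, 4.5) (footprint 23.5×28.5) is included at this height; the cube at (-2, -1) (footprint 8.5×8) is included at this height; Taking the union: the regions partially overlap (shared area 194.25 mm²), so overlapping operands fuse into one piece — 1 connected region; (rotated 20° about Z; rotation is an isometry so areas/perimeters/island counts are preserved). The outline is a single polygon with 12 vertices. Extrusion per mm of travel: 0.4 × 0.28 / (π × 1.425²) = 0.017557. Accumulating E over each segment gives final E = 2.4929.

G0 X-4.45 Y12.22 Z8.68
G1 X-2.39 Y6.58 E0.1054
G1 X-4.27 Y5.89 E0.1406
G1 X-1.54 Y-1.62 E0.2809
G1 X6.45 Y1.28 E0.4301
G1 X6.11 Y2.22 E0.4476
G1 X27.25 Y9.92 E0.8426
G1 X25.71 Y14.15 E0.9217
G1 X31.35 Y16.20 E1.0270
G1 X21.60 Y42.98 E1.5274
G1 X-0.48 Y34.94 E1.9399
G1 X6.36 Y16.15 E2.2910
G1 X-4.45 Y12.22 E2.4929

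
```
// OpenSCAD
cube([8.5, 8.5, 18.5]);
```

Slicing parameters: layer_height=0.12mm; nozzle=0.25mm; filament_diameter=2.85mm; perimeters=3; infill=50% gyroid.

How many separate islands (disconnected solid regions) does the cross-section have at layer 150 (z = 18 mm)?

At z = 18 mm: the 8.5×8.5 cube contributes its full rectangle. Overall, the cross-section is a single solid region. Island count = 1.

1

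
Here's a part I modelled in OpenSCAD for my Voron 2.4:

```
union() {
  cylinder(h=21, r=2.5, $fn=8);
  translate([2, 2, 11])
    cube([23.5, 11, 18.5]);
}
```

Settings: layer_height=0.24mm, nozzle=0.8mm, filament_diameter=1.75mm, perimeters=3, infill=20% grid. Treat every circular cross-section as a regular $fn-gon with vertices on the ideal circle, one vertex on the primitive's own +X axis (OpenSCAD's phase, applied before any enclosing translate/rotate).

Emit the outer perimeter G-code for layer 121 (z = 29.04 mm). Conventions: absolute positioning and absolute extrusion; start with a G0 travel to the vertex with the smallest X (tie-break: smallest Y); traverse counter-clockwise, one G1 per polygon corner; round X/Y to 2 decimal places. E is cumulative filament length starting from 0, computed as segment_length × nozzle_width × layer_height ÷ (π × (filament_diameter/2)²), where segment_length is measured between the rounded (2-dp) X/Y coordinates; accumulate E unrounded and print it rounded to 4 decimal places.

At z = 29.04 mm: the cylinder is absent (z outside [0, 21]); the cube at (2, 2) (footprint 23.5×11) is included at this height; Merging all regions: only the 23.5×11 cube at (2, 2) is present, so the union is just that shape — 1 connected region. The outline is a single polygon with 4 vertices. Extrusion per mm of travel: 0.8 × 0.24 / (π × 0.875²) = 0.079824. Accumulating E over each segment gives final E = 5.5079.

G0 X2.00 Y2.00 Z29.04
G1 X25.50 Y2.00 E1.8759
G1 X25.50 Y13.00 E2.7539
G1 X2.00 Y13.00 E4.6298
G1 X2.00 Y2.00 E5.5079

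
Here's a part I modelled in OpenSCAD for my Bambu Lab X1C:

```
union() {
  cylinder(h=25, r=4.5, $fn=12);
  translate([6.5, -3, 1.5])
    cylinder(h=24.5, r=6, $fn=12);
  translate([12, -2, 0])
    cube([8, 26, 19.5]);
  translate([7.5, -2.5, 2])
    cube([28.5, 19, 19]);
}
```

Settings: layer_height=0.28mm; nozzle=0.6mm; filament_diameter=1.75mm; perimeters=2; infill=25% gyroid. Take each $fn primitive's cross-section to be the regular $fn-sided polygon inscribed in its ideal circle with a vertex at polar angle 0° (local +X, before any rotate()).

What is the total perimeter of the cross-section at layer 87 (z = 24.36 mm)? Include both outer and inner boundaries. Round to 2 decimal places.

At z = 24.36 mm: the cylinder: section is a regular 12-gon, circumradius r=4.5 (perimeter = 2·12·4.500·sin(180°/12) = 27.95 mm); the r=6 cylinder at (6.5, -3) gives a regular 12-gon of circumradius 6 (constant along its height) (perimeter = 2·12·6.000·sin(180°/12) = 37.27 mm); the cube at (12, -2) is not intersected at this z (z outside [0, 19.5]); the cube at (7.5, -2.5) does not reach this height (z outside [2, 21]); Taking the union: the regions partially overlap (shared area 15.51 mm²), so the edge portions inside another operand are dropped and the merged outline is re-measured after clipping — boundary = 48.82 mm. Overall, the cross-section is a single solid region. Total boundary length (outer) = 48.82 mm.

48.82 mm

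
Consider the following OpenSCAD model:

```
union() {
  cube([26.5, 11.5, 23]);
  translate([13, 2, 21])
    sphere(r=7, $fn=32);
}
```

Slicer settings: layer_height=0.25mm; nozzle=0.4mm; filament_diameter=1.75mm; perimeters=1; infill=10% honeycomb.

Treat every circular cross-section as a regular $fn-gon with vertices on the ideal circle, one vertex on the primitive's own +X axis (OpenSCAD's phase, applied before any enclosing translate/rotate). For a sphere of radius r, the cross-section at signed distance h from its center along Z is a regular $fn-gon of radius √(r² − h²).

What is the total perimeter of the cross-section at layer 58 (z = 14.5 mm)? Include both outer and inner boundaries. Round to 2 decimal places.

At z = 14.5 mm: the cube is present — its section is the full 26.5×11.5 rectangle (perimeter 76.00 mm); the r=7 sphere at (13, 2) contributes a regular 32-gon of circumradius √(7²−6.5²) = 2.598 (perimeter = 2·32·2.598·sin(180°/32) = 16.30 mm); Taking the union: the regions partially overlap (shared area 19.74 mm²), so the edge portions inside another operand are dropped and the merged outline is re-measured after clipping — boundary = 76.28 mm. Overall, the cross-section is a single solid region. Total boundary length (outer) = 76.28 mm.

76.28 mm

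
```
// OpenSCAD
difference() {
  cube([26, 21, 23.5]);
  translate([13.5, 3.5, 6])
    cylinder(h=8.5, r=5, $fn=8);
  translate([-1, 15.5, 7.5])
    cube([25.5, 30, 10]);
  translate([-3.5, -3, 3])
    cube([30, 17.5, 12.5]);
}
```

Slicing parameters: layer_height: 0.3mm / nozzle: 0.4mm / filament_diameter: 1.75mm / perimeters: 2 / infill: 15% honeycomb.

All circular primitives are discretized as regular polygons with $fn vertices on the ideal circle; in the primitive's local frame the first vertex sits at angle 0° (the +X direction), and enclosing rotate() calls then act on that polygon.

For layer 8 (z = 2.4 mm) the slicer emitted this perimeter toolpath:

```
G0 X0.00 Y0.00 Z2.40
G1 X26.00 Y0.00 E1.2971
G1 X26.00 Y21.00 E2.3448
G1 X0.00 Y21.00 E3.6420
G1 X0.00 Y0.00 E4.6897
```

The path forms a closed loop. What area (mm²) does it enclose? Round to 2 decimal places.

546.00 mm²

Apply the shoelace formula to the sequence of (X, Y) vertices; enclosed area = 546.00 mm².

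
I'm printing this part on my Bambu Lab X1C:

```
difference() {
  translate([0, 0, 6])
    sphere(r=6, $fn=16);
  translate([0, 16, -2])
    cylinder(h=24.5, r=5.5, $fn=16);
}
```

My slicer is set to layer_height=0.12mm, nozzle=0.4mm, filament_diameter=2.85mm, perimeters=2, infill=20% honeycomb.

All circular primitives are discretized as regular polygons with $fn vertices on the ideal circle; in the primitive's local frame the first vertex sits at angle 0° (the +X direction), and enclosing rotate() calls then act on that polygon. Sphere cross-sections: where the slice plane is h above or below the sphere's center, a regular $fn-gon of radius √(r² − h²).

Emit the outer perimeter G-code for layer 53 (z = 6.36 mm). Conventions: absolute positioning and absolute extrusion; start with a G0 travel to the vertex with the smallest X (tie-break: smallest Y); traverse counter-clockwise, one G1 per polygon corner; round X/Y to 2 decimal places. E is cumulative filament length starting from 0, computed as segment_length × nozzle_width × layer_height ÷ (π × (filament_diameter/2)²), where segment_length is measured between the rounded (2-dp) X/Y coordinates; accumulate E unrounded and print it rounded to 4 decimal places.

At z = 6.36 mm: the r=6 sphere contributes a regular 16-gon of circumradius √(6²−0.36²) = 5.989; the r=5.5 cylinder at (0, 16) gives a regular 16-gon of circumradius 5.5 (constant along its height); Subtracting the remaining from the first: starting from the r=6 sphere, the r=5.5 cylinder at (0, 16) misses the remaining region (no effect) — 1 connected region. The outline is a single polygon with 16 vertices. Extrusion per mm of travel: 0.4 × 0.12 / (π × 1.425²) = 0.007524. Accumulating E over each segment gives final E = 0.2812.

G0 X-5.99 Y0.00 Z6.36
G1 X-5.53 Y-2.29 E0.0176
G1 X-4.23 Y-4.23 E0.0351
G1 X-2.29 Y-5.53 E0.0527
G1 X0.00 Y-5.99 E0.0703
G1 X2.29 Y-5.53 E0.0879
G1 X4.23 Y-4.23 E0.1054
G1 X5.53 Y-2.29 E0.1230
G1 X5.99 Y0.00 E0.1406
G1 X5.53 Y2.29 E0.1582
G1 X4.23 Y4.23 E0.1757
G1 X2.29 Y5.53 E0.1933
G1 X0.00 Y5.99 E0.2109
G1 X-2.29 Y5.53 E0.2285
G1 X-4.23 Y4.23 E0.2460
G1 X-5.53 Y2.29 E0.2636
G1 X-5.99 Y0.00 E0.2812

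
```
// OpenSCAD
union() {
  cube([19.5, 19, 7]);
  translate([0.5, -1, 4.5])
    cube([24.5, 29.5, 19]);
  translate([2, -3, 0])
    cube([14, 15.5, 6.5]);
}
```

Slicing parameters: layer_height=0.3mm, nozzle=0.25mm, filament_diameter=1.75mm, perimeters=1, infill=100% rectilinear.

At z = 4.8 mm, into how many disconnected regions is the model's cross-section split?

1

At z = 4.8 mm: the 19.5×19 cube contributes its full rectangle; the cube at (0.5, -1) (footprint 24.5×29.5) is included at this height; the 14×15.5 cube at (2, -3) contributes its full rectangle; Merging all regions: the regions partially overlap (shared area 550.00 mm²), so overlapping operands fuse into one piece — 1 connected region. The result has 1 disconnected region.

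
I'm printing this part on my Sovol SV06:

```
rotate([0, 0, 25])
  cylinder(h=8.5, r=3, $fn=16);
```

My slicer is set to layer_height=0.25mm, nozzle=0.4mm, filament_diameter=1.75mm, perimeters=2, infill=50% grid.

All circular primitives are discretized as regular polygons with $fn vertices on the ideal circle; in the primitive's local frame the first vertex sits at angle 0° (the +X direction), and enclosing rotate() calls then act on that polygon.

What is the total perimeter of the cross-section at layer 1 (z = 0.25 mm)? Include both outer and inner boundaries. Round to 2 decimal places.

18.73 mm

At z = 0.25 mm: the r=3 cylinder contributes a regular 16-gon of circumradius 3 (perimeter = 2·16·3.000·sin(180°/16) = 18.73 mm); (rotated 25° about Z; rotation is an isometry so areas/perimeters/island counts are preserved). Overall, the cross-section is a single solid region. Total boundary length (outer) = 18.73 mm.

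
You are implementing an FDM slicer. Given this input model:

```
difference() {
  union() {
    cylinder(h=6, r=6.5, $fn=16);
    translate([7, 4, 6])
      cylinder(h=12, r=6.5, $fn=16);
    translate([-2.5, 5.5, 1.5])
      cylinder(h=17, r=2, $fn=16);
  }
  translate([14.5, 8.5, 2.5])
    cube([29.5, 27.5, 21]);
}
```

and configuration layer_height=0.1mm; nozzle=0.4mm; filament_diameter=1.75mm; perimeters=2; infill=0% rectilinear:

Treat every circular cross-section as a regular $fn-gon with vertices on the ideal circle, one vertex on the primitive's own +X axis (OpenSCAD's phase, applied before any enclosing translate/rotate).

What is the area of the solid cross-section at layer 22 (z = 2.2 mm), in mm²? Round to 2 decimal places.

134.43 mm²

At z = 2.2 mm: the r=6.5 cylinder contributes a regular 16-gon of circumradius 6.5 (area = (16/2)·6.500²·sin(360°/16) = 129.35 mm²); the cylinder at (7, 4) is absent (z outside [6, 18]); the cylinder at (-2.5, 5.5): section is a regular 16-gon, circumradius r=2 (area = (16/2)·2.000²·sin(360°/16) = 12.25 mm²); Merging all regions: the regions partially overlap — summed areas 141.59 mm² minus the doubly-counted overlap 7.17 mm² gives 134.43 mm² — area = 134.43 mm²; the cube at (14.5, 8.5) is absent (z outside [2.5, 23.5]); After the difference (first − rest): none of the subtracted shapes is present at this height, so the result so far is unchanged — area = 134.43 mm². Overall, the cross-section is a single solid region. Net area = 134.43 mm².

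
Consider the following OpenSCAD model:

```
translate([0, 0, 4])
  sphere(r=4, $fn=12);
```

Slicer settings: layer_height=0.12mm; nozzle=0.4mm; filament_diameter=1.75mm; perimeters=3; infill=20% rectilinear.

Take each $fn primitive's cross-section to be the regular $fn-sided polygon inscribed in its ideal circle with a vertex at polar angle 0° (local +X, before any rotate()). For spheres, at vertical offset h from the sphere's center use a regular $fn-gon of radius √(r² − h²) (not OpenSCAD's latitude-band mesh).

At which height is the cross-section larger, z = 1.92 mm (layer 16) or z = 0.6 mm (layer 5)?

Layer 16 (z = 1.92): the r=4 sphere slices to a regular 12-gon of circumradius 3.417 (√(r²−h²) with h=2.08 from center) (area = (12/2)·3.417²·sin(360°/12) = 35.02 mm²). So its area = 35.02 mm². Layer 5 (z = 0.6): the r=4 sphere contributes a regular 12-gon of circumradius √(4²−3.4²) = 2.107 (area = (12/2)·2.107²·sin(360°/12) = 13.32 mm²). So its area = 13.32 mm². Layer 16 is larger (35.02 vs 13.32 mm²).

layer 16 (z = 1.92 mm)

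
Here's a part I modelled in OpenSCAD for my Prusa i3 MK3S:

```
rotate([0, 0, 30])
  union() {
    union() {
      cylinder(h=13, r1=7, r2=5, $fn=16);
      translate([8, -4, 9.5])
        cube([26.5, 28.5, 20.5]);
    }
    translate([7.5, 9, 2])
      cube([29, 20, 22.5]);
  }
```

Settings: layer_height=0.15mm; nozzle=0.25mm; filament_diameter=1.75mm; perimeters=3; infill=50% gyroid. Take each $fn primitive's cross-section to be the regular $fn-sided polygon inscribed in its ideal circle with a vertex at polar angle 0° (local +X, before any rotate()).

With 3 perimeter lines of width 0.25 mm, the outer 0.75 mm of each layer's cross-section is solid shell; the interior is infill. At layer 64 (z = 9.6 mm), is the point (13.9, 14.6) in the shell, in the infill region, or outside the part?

infill

At z = 9.6 mm: the cone: at t=0.738 of its height the radius interpolates to r₁+(r₂−r₁)t = 5.523, giving a regular 16-gon of that circumradius; the cube at (8, -4) is present — its section is the full 26.5×28.5 rectangle; Merging all regions: the 2 present regions are separate (no shared area or edge), so areas and boundary lengths simply add and each stays a separate island — 2 connected regions; the cube at (7.5, 9) is present — its section is the full 29×20 rectangle; Merging all regions: the regions partially overlap (shared area 410.75 mm²), so overlapping operands fuse into one piece — 2 connected regions; (rotated 30° about Z; rotation is an isometry so areas/perimeters/island counts are preserved). Overall, the cross-section has 2 separate islands. Undo the 30° rotation: the query point maps to (19.338, 5.694) in the un-rotated model frame. The nearest boundary edge runs (34.50, -4.00)→(8.00, -4.00); distance from the point to it = 9.69 mm. (Shell/infill is judged within the island containing the point — the largest one.) The point is inside the cross-section and 9.69 mm from the nearest boundary — more than the 0.75 mm shell width (3 × 0.25), so it's in the infill interior.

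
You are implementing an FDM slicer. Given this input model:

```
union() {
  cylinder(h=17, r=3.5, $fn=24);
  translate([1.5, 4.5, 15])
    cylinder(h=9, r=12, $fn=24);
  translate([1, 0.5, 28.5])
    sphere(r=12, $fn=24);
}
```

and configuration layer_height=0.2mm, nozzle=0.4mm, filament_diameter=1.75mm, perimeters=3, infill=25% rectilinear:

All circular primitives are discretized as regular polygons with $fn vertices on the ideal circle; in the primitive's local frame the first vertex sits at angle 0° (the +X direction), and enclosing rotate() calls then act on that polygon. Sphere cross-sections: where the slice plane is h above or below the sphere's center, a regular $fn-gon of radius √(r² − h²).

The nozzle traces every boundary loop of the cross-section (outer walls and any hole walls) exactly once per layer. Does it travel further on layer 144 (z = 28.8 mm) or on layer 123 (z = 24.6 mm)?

Layer 144 (z = 28.8): the cylinder is not intersected at this z (z outside [0, 17]); the cylinder at (1.5, 4.5) does not reach this height (z outside [15, 24]); the r=12 sphere at (1, 0.5) slices to a regular 24-gon of circumradius 11.996 (√(r²−h²) with h=0.3 from center) (perimeter = 2·24·11.996·sin(180°/24) = 75.16 mm); Merging all regions: only the r=12 sphere at (1, 0.5) is present, so the union is just that shape — boundary = 75.16 mm. So its perimeter = 75.16 mm. Layer 123 (z = 24.6): the cylinder is absent (z outside [0, 17]); the cylinder at (1.5, 4.5) does not reach this height (z outside [15, 24]); the r=12 sphere at (1, 0.5) slices to a regular 24-gon of circumradius 11.349 (√(r²−h²) with h=3.9 from center) (perimeter = 2·24·11.349·sin(180°/24) = 71.10 mm); Merging all regions: only the r=12 sphere at (1, 0.5) is present, so the union is just that shape — boundary = 71.10 mm. So its perimeter = 71.10 mm. Layer 144 is larger (75.16 vs 71.10 mm).

layer 144 (z = 28.8 mm)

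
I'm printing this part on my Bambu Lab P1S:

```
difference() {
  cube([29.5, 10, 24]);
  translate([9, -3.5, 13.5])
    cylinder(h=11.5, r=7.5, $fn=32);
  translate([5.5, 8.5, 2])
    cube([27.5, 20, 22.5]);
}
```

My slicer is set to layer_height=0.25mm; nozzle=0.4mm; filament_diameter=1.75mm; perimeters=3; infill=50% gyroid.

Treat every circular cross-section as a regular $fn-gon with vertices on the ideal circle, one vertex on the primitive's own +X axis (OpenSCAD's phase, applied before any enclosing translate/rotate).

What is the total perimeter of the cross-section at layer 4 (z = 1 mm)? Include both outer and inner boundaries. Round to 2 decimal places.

At z = 1 mm: the cube is present — its section is the full 29.5×10 rectangle (perimeter 79.00 mm); the cylinder at (9, -3.5) is absent (z outside [13.5, 25]); the cube at (5.5, 8.5) is absent (z outside [2, 24.5]); Subtracting the remaining from the first: none of the subtracted shapes is present at this height, so the 29.5×10 cube is unchanged — boundary = 79.00 mm. Overall, the cross-section is a single solid region. Total boundary length (outer) = 79.00 mm.

79.00 mm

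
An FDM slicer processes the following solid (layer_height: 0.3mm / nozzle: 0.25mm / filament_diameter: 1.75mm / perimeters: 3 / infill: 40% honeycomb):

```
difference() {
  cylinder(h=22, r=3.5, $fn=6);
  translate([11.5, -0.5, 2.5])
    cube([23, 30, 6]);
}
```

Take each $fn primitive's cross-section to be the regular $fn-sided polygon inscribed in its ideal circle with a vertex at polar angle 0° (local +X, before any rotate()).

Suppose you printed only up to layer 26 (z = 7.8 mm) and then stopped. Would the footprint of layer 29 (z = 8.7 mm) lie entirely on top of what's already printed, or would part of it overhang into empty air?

entirely on top

Compare the two slices. At z = 7.8: the r=3.5 cylinder contributes a regular 6-gon of circumradius 3.5 (area = (6/2)·3.500²·sin(360°/6) = 31.83 mm²); the cube at (11.5, -0.5) is present — its section is the full 23×30 rectangle (area 690.00 mm²); After the difference (first − rest): starting from the r=3.5 cylinder (31.83 mm²), the 23×30 cube at (11.5, -0.5) misses the remaining region (no effect) — area = 31.83 mm². At z = 8.7: the r=3.5 cylinder contributes a regular 6-gon of circumradius 3.5 (area = (6/2)·3.500²·sin(360°/6) = 31.83 mm²); the cube at (11.5, -0.5) does not reach this height (z outside [2.5, 8.5]); After the difference (first − rest): none of the subtracted shapes is present at this height, so the r=3.5 cylinder is unchanged — area = 31.83 mm². Checking containment: the cross-section at z = 8.7 is a subset of the cross-section at z = 7.8.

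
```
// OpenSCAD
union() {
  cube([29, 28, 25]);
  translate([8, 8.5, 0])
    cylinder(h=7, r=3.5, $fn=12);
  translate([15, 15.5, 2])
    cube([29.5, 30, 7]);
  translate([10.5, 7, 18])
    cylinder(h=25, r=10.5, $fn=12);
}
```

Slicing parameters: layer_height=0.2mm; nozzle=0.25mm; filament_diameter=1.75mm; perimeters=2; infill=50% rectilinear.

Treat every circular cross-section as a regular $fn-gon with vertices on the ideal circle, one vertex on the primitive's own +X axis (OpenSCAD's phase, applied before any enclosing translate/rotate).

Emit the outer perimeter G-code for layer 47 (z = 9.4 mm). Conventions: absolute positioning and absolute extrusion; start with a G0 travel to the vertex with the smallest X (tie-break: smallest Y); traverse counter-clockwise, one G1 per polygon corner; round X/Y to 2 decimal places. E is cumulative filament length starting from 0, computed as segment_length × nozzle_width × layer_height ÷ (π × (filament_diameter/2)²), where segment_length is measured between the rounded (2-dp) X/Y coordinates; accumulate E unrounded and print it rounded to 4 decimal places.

G0 X0.00 Y0.00 Z9.40
G1 X29.00 Y0.00 E0.6028
G1 X29.00 Y28.00 E1.1849
G1 X0.00 Y28.00 E1.7877
G1 X0.00 Y0.00 E2.3698

At z = 9.4 mm: the cube is present — its section is the full 29×28 rectangle; the cylinder at (8, 8.5) is absent (z outside [0, 7]); the cube at (15, 15.5) is absent (z outside [2, 9]); the cylinder at (10.5, 7) does not reach this height (z outside [18, 43]); Combining (union): only the 29×28 cube is present, so the union is just that shape — 1 connected region. The outline is a single polygon with 4 vertices. Extrusion per mm of travel: 0.25 × 0.2 / (π × 0.875²) = 0.020788. Accumulating E over each segment gives final E = 2.3698.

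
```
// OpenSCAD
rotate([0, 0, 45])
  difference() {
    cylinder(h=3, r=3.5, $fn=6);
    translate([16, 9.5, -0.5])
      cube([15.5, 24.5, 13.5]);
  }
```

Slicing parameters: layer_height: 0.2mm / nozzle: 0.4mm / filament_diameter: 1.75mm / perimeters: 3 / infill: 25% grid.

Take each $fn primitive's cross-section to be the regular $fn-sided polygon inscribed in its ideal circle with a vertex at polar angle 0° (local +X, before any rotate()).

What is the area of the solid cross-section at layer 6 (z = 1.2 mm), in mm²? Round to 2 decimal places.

At z = 1.2 mm: the r=3.5 cylinder contributes a regular 6-gon of circumradius 3.5 (area = (6/2)·3.500²·sin(360°/6) = 31.83 mm²); the 15.5×24.5 cube at (16, 9.5) contributes its full rectangle (area 379.75 mm²); Taking the first minus the rest: starting from the r=3.5 cylinder (31.83 mm²), the 15.5×24.5 cube at (16, 9.5) misses the remaining region (no effect) — area = 31.83 mm²; (rotated 45° about Z; rotation is an isometry so areas/perimeters/island counts are preserved). Overall, the cross-section is a single solid region. Net area = 31.83 mm².

31.83 mm²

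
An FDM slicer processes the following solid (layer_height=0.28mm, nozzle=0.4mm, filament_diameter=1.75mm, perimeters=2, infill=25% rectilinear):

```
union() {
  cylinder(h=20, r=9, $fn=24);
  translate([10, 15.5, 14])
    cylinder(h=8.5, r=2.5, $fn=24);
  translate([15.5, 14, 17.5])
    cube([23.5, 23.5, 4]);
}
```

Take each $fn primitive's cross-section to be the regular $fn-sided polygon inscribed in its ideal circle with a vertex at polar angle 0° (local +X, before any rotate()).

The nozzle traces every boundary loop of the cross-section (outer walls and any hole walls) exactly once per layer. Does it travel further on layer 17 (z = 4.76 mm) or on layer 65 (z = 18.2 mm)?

layer 65 (z = 18.2 mm)

Layer 17 (z = 4.76): the r=9 cylinder gives a regular 24-gon of circumradius 9 (constant along its height) (perimeter = 2·24·9.000·sin(180°/24) = 56.39 mm); the cylinder at (10, 15.5) does not reach this height (z outside [14, 22.5]); the cube at (15.5, 14) is absent (z outside [17.5, 21.5]); Merging all regions: only the r=9 cylinder is present, so the union is just that shape — boundary = 56.39 mm. So its perimeter = 56.39 mm. Layer 65 (z = 18.2): the cylinder: section is a regular 24-gon, circumradius r=9 (perimeter = 2·24·9.000·sin(180°/24) = 56.39 mm); the r=2.5 cylinder at (10, 15.5) gives a regular 24-gon of circumradius 2.5 (constant along its height) (perimeter = 2·24·2.500·sin(180°/24) = 15.66 mm); the cube at (15.5, 14) is present — its section is the full 23.5×23.5 rectangle (perimeter 94.00 mm); Combining (union): the 3 present regions are separate (no shared area or edge), so areas and boundary lengths simply add and each stays a separate island — boundary = 166.05 mm. So its perimeter = 166.05 mm. Layer 65 is larger (166.05 vs 56.39 mm).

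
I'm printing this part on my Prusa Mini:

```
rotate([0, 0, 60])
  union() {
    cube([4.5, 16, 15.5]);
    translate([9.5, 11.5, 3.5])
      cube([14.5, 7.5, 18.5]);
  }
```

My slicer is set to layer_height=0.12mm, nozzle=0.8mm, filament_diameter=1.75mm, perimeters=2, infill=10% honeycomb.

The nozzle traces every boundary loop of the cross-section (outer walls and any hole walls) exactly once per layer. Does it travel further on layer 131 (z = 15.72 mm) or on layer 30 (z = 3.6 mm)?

Layer 131 (z = 15.72): the cube is absent (z outside [0, 15.5]); the cube at (9.5, 11.5) (footprint 14.5×7.5) is included at this height (perimeter 44.00 mm); Taking the union: only the 14.5×7.5 cube at (9.5, 11.5) is present, so the union is just that shape — boundary = 44.00 mm; (whole slice rotated 60° about Z — lengths, areas and connectivity unchanged). So its perimeter = 44.00 mm. Layer 30 (z = 3.6): the 4.5×16 cube contributes its full rectangle (perimeter 41.00 mm); the 14.5×7.5 cube at (9.5, 11.5) contributes its full rectangle (perimeter 44.00 mm); Taking the union: the 2 present regions are separate (no shared area or edge), so areas and boundary lengths simply add and each stays a separate island — boundary = 85.00 mm; (whole slice rotated 60° about Z — lengths, areas and connectivity unchanged). So its perimeter = 85.00 mm. Layer 30 is larger (85.00 vs 44.00 mm).

layer 30 (z = 3.6 mm)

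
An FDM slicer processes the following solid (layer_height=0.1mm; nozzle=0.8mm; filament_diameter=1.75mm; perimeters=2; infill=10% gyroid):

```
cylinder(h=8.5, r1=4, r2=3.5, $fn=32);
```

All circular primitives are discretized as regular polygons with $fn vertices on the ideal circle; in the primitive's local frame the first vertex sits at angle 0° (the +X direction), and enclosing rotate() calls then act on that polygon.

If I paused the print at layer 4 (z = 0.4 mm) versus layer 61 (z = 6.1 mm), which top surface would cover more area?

layer 4 (z = 0.4 mm)

Layer 4 (z = 0.4): the cone (r1=4→r2=3.5) has section circumradius 3.976 here — a regular 32-gon (area = (32/2)·3.976²·sin(360°/32) = 49.36 mm²). So its area = 49.36 mm². Layer 61 (z = 6.1): the cone contributes a regular 32-gon of circumradius 3.641 (interpolated between r1=4 and r2=3.5 at t=0.718) (area = (32/2)·3.641²·sin(360°/32) = 41.38 mm²). So its area = 41.38 mm². Layer 4 is larger (49.36 vs 41.38 mm²).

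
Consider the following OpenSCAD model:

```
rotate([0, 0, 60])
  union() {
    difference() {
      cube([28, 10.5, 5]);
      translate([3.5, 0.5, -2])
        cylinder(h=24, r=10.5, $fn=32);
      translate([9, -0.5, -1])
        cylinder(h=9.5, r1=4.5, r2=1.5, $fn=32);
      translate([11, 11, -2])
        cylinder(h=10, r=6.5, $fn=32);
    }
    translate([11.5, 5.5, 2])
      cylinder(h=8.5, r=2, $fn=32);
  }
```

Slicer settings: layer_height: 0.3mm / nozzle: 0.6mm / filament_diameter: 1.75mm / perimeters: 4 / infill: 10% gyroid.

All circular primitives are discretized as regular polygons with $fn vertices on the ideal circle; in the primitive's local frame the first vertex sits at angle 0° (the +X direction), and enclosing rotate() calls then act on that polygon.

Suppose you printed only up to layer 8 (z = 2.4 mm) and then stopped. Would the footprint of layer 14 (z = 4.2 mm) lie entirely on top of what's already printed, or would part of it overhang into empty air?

Compare the two slices. At z = 2.4: the cube is present — its section is the full 28×10.5 rectangle (area 294.00 mm²); the r=10.5 cylinder at (3.5, 0.5) gives a regular 32-gon of circumradius 10.5 (constant along its height) (area = (32/2)·10.500²·sin(360°/32) = 344.14 mm²); the cone at (9, -0.5) (r1=4.5→r2=1.5) has section circumradius 3.426 here — a regular 32-gon (area = (32/2)·3.426²·sin(360°/32) = 36.64 mm²); the r=6.5 cylinder at (11, 11) gives a regular 32-gon of circumradius 6.5 (constant along its height) (area = (32/2)·6.500²·sin(360°/32) = 131.88 mm²); Subtracting the remaining from the first: starting from the 28×10.5 cube (294.00 mm²), the r=10.5 cylinder at (3.5, 0.5) partially overlaps it — only the 127.03 mm² overlap (of its 344.14 mm²) is removed, clipping the outline; the cone at (9, -0.5) misses the remaining region (no effect); the r=6.5 cylinder at (11, 11) partially overlaps it — only the 30.78 mm² overlap (of its 131.88 mm²) is removed, clipping the outline — area = 136.20 mm²; the r=2 cylinder at (11.5, 5.5) contributes a regular 32-gon of circumradius 2 (area = (32/2)·2.000²·sin(360°/32) = 12.49 mm²); Combining (union): the regions partially overlap — summed areas 148.68 mm² minus the doubly-counted overlap 0.09 mm² gives 148.59 mm² — area = 148.59 mm²; (whole slice rotated 60° about Z — lengths, areas and connectivity unchanged). At z = 4.2: the cube is present — its section is the full 28×10.5 rectangle (area 294.00 mm²); the r=10.5 cylinder at (3.5, 0.5) gives a regular 32-gon of circumradius 10.5 (constant along its height) (area = (32/2)·10.500²·sin(360°/32) = 344.14 mm²); the cone at (9, -0.5) contributes a regular 32-gon of circumradius 2.858 (interpolated between r1=4.5 and r2=1.5 at t=0.547) (area = (32/2)·2.858²·sin(360°/32) = 25.49 mm²); the r=6.5 cylinder at (11, 11) gives a regular 32-gon of circumradius 6.5 (constant along its height) (area = (32/2)·6.500²·sin(360°/32) = 131.88 mm²); Taking the first minus the rest: starting from the 28×10.5 cube (294.00 mm²), the r=10.5 cylinder at (3.5, 0.5) partially overlaps it — only the 127.03 mm² overlap (of its 344.14 mm²) is removed, clipping the outline; the cone at (9, -0.5) misses the remaining region (no effect); the r=6.5 cylinder at (11, 11) partially overlaps it — only the 30.78 mm² overlap (of its 131.88 mm²) is removed, clipping the outline — area = 136.20 mm²; the r=2 cylinder at (11.5, 5.5) contributes a regular 32-gon of circumradius 2 (area = (32/2)·2.000²·sin(360°/32) = 12.49 mm²); Merging all regions: the regions partially overlap — summed areas 148.68 mm² minus the doubly-counted overlap 0.09 mm² gives 148.59 mm² — area = 148.59 mm²; (rotated 60° about Z; rotation is an isometry so areas/perimeters/island counts are preserved). Checking containment: the cross-section at z = 4.2 is a subset of the cross-section at z = 2.4.

entirely on top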